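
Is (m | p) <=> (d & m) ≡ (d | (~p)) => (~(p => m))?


Compare truth tables:
d | m | p | φ | ψ
-----------------
False | False | False | True | False
True | False | False | True | False
False | True | False | False | False
True | True | False | True | False
False | False | True | False | True
True | False | True | False | True
False | True | True | False | True
True | True | True | True | False
They differ at row 1 (d=False, m=False, p=False): φ=True but ψ=False.

No, they are not logically equivalent.


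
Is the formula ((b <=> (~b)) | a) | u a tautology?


Build the truth table over {a, b, u}:
a | b | u | φ
-------------
False | False | False | False
True | False | False | True
False | True | False | False
True | True | False | True
False | False | True | True
True | False | True | True
False | True | True | True
True | True | True | True
Counterexample at row 1: with a=False, b=False, u=False, the formula is False.

No, it is not a tautology.


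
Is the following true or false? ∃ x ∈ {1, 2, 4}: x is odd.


Evaluate the predicate on each element: 1:T, 2:F, 4:F.
Witness x = 1 satisfies the predicate.

T


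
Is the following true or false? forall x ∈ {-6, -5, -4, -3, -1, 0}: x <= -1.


Evaluate the predicate on each element: -6:True, -5:True, -4:True, -3:True, -1:True, 0:False.
Counterexample x = 0 fails the predicate.

False


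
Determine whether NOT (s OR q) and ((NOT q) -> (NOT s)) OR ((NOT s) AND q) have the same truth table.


Compare truth tables:
q | s | φ | ψ
-------------
F | F | T | T
T | F | F | T
F | T | F | F
T | T | F | T
They differ at row 2 (q=T, s=F): φ=F but ψ=T.

No, they are not logically equivalent.


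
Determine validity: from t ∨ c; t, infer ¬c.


This is affirming a disjunct (fallacy). There exist truth assignments where the premises are all true but the conclusion is false.

Invalid.


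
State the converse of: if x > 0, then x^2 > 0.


The converse of (P → Q) is (Q → P). It is not in general equivalent to the original.
Here P = 'x > 0' and Q = 'x^2 > 0'.

If x^2 > 0, then x > 0.


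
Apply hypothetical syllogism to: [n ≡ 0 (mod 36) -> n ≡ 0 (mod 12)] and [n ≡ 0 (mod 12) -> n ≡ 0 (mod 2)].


Hypothetical syllogism: from (P → Q) and (Q → R), infer (P → R).
Chain the two implications through the shared middle term 'n ≡ 0 (mod 12)'.

n ≡ 0 (mod 36) -> n ≡ 0 (mod 2)


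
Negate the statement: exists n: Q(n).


¬(forall x: φ) = exists x: ¬φ, and ¬(exists x: φ) = forall x: ¬φ.
Apply to the existential statement.

forall n: ~(Q(n))


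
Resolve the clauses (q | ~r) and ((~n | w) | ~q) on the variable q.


The clauses contain complementary literals q and ~q.
Resolution eliminates this pair and disjoins the remaining literals (merging duplicates).

((~r | ~n) | w)


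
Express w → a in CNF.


Step 1: Rewrite w → a as ¬w ∨ a.

(¬w) ∨ a


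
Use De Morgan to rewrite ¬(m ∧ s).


De Morgan: the negation of a conjunction is the disjunction of the negations.
Distribute ¬ across ∧, flipping it to ∨, and negate each literal.

(¬m) ∨ (¬s)


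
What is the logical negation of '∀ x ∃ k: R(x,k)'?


Negation flips each quantifier (∀↔∃) and negates the inner predicate.
¬(∀ x ∃ k: φ) = ∃ x ∀ k: ¬φ.

∃ x ∀ k: ¬(R(x,k))


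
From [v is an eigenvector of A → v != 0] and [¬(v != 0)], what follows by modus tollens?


Modus tollens: from (P → Q) and ¬Q, infer ¬P.
Q = 'v != 0' is denied; since P → Q, P must also fail.

Not (v is an eigenvector of A).


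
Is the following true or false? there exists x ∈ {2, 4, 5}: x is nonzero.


Evaluate the predicate on each element: 2:T, 4:T, 5:T.
Witness x = 2 satisfies the predicate.

T


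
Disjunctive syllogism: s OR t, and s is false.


Disjunctive syllogism: from (P ∨ Q) and ¬P, infer Q.
One disjunct, 's', is ruled out; the other must hold.

t


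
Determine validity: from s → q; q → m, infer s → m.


This matches the form of hypothetical syllogism: the conclusion follows in every model of the premises.

Valid.


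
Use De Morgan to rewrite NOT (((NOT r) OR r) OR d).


De Morgan: the negation of a disjunction is the conjunction of the negations.
Distribute NOT across OR, flipping it to AND, and negate each literal.

(r AND (NOT r)) AND (NOT d)


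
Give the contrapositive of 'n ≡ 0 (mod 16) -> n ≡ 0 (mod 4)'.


The contrapositive of (P → Q) is (¬Q → ¬P); it is logically equivalent to the original.
Here P = 'n ≡ 0 (mod 16)' and Q = 'n ≡ 0 (mod 4)'.

If not (n ≡ 0 (mod 4)), then not (n ≡ 0 (mod 16)).


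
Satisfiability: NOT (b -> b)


Check all 2 assignments over {b}:
b | φ
-----
F | F
T | F
No assignment makes the formula true.

Unsatisfiable.


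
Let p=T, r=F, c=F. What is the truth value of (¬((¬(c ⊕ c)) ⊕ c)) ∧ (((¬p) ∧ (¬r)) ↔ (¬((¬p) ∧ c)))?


Substitute p=T, r=F, c=F:
… (earlier sub-steps elided)
(¬(c ⊕ c)) ⊕ c = T ⊕ F = T
¬((¬(c ⊕ c)) ⊕ c) = F
¬p = F
¬r = T
(¬p) ∧ (¬r) = F ∧ T = F
¬p = F
(¬p) ∧ c = F ∧ F = F
¬((¬p) ∧ c) = T
((¬p) ∧ (¬r)) ↔ (¬((¬p) ∧ c)) = F ↔ T = F
(¬((¬(c ⊕ c)) ⊕ c)) ∧ (((¬p) ∧ (¬r)) ↔ (¬((¬p) ∧ c))) = F ∧ F = F

F


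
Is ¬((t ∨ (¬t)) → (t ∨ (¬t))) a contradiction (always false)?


Truth table over {t}:
t | φ
-----
F | F
T | F
Every row is false.

Yes, it is a contradiction.


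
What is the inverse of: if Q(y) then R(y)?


The inverse of (P → Q) is (¬P → ¬Q). It is equivalent to the converse, not to the original.
Here P = 'Q(y)' and Q = 'R(y)'.

If not (Q(y)), then not (R(y)).


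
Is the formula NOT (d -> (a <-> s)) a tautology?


Build the truth table over {a, d, s}:
a | d | s | φ
-------------
F | F | F | F
T | F | F | F
F | T | F | F
T | T | F | T
F | F | T | F
T | F | T | F
F | T | T | T
T | T | T | F
Counterexample at row 1: with a=F, d=F, s=F, the formula is F.

No, it is not a tautology.


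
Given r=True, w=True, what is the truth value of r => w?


Implication is false only when antecedent is true and consequent is false.
Substitute: r=True, w=True.
True => True evaluates to True.

True


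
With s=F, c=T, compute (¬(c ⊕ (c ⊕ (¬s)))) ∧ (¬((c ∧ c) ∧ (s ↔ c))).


Substitute s=F, c=T:
¬s = T
c ⊕ (¬s) = T ⊕ T = F
c ⊕ (c ⊕ (¬s)) = T ⊕ F = T
¬(c ⊕ (c ⊕ (¬s))) = F
c ∧ c = T ∧ T = T
s ↔ c = F ↔ T = F
(c ∧ c) ∧ (s ↔ c) = T ∧ F = F
¬((c ∧ c) ∧ (s ↔ c)) = T
(¬(c ⊕ (c ⊕ (¬s)))) ∧ (¬((c ∧ c) ∧ (s ↔ c))) = F ∧ T = F

F


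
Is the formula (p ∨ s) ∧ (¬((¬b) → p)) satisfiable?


Search for a satisfying assignment over {b, p, s}.
Try b=F, p=F, s=T: the formula evaluates to T.
A satisfying assignment exists.

Satisfiable.


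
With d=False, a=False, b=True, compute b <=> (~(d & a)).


Substitute d=False, a=False, b=True:
d & a = False & False = False
~(d & a) = True
b <=> (~(d & a)) = True <=> True = True

True


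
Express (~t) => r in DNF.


Step 1: Rewrite (¬t) → r as ¬(¬t) ∨ r.
Step 2: Eliminate any double negations (¬¬X = X).

t | r


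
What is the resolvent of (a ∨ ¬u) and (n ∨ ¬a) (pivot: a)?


The clauses contain complementary literals a and ¬a.
Resolution eliminates this pair and disjoins the remaining literals (merging duplicates).

(¬u ∨ n)


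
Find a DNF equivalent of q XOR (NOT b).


Step 1: q ⊕ (¬b) is true exactly when they disagree: (q ∧ ¬(¬b)) ∨ (¬q ∧ (¬b)).
Step 2: Eliminate any double negations (¬¬X = X).

(q AND b) OR ((NOT q) AND (NOT b))


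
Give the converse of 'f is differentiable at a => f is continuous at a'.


The converse of (P → Q) is (Q → P). It is not in general equivalent to the original.
Here P = 'f is differentiable at a' and Q = 'f is continuous at a'.

If f is continuous at a, then f is differentiable at a.


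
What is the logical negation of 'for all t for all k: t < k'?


Negation flips each quantifier (∀↔∃) and negates the inner predicate.
¬(for all t for all k: φ) = there exists t there exists k: ¬φ.

there exists t there exists k: NOT(t < k)


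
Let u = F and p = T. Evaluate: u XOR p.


Exclusive or is true when exactly one operand is true.
Substitute: u=F, p=T.
F XOR T evaluates to T.

T


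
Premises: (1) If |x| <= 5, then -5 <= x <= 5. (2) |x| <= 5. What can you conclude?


Modus ponens: from (P → Q) and P, infer Q.
P = '|x| <= 5' is asserted, and P → Q holds, so Q follows.

-5 <= x <= 5.


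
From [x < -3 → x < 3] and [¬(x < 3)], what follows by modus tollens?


Modus tollens: from (P → Q) and ¬Q, infer ¬P.
Q = 'x < 3' is denied; since P → Q, P must also fail.

Not (x < -3).


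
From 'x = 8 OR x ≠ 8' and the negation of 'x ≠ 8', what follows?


Disjunctive syllogism: from (P ∨ Q) and ¬P, infer Q.
One disjunct, 'x ≠ 8', is ruled out; the other must hold.

x = 8


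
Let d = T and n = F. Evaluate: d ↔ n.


Biconditional is true when both operands have the same truth value.
Substitute: d=T, n=F.
T ↔ F evaluates to F.

F


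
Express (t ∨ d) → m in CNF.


Step 1: Rewrite as ¬(t ∨ d) ∨ m = (¬t ∧ ¬d) ∨ m.
Step 2: Distribute ∨ over ∧.

((¬t) ∨ m) ∧ ((¬d) ∨ m)


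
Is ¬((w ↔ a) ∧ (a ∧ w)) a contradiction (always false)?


Truth table over {a, w}:
a | w | φ
---------
F | F | T
T | F | T
F | T | T
T | T | F
Satisfying assignment at row 1: a=F, w=F gives T.

No, it is not a contradiction.


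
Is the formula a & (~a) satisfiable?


Check all 2 assignments over {a}:
a | φ
-----
False | False
True | False
No assignment makes the formula true.

Unsatisfiable.


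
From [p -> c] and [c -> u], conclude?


Hypothetical syllogism: from (P → Q) and (Q → R), infer (P → R).
Chain the two implications through the shared middle term 'c'.

p -> u


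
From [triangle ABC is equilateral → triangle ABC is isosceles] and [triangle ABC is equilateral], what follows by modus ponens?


Modus ponens: from (P → Q) and P, infer Q.
P = 'triangle ABC is equilateral' is asserted, and P → Q holds, so Q follows.

triangle ABC is isosceles.


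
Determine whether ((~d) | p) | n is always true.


Build the truth table over {d, n, p}:
d | n | p | φ
-------------
False | False | False | True
True | False | False | False
False | True | False | True
True | True | False | True
False | False | True | True
True | False | True | True
False | True | True | True
True | True | True | True
Counterexample at row 2: with d=True, n=False, p=False, the formula is False.

No, it is not a tautology.


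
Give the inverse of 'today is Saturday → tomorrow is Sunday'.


The inverse of (P → Q) is (¬P → ¬Q). It is equivalent to the converse, not to the original.
Here P = 'today is Saturday' and Q = 'tomorrow is Sunday'.

If not (today is Saturday), then not (tomorrow is Sunday).


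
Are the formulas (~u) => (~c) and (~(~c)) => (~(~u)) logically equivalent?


Compare truth tables:
c | u | φ | ψ
-------------
False | False | True | True
True | False | False | False
False | True | True | True
True | True | True | True
The columns φ and ψ agree on every row.

Yes, they are logically equivalent.


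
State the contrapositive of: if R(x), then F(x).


The contrapositive of (P → Q) is (¬Q → ¬P); it is logically equivalent to the original.
Here P = 'R(x)' and Q = 'F(x)'.

If not (F(x)), then not (R(x)).


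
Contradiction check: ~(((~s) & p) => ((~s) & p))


Truth table over {p, s}:
p | s | φ
---------
False | False | False
True | False | False
False | True | False
True | True | False
Every row is false.

Yes, it is a contradiction.


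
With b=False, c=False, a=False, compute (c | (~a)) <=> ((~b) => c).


Substitute b=False, c=False, a=False:
~a = True
c | (~a) = False | True = True
~b = True
(~b) => c = True => False = False
(c | (~a)) <=> ((~b) => c) = True <=> False = False

False


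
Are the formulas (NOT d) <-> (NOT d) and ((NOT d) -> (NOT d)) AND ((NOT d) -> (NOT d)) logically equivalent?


Compare truth tables:
d | φ | ψ
---------
F | T | T
T | T | T
The columns φ and ψ agree on every row.

Yes, they are logically equivalent.


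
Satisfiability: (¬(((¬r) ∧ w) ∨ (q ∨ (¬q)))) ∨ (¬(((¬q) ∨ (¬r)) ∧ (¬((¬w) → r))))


Search for a satisfying assignment over {q, r, w}.
Try q=F, r=T, w=F: the formula evaluates to T.
A satisfying assignment exists.

Satisfiable.


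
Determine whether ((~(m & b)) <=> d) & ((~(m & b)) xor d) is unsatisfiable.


Truth table over {b, d, m}:
b | d | m | φ
-------------
False | False | False | False
True | False | False | False
False | True | False | False
True | True | False | False
False | False | True | False
True | False | True | False
False | True | True | False
True | True | True | False
Every row is false.

Yes, it is a contradiction.


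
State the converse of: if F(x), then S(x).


The converse of (P → Q) is (Q → P). It is not in general equivalent to the original.
Here P = 'F(x)' and Q = 'S(x)'.

If S(x), then F(x).


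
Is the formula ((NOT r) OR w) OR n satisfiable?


Search for a satisfying assignment over {n, r, w}.
Try n=F, r=F, w=F: the formula evaluates to T.
A satisfying assignment exists.

Satisfiable.


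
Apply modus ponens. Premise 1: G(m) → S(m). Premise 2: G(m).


Modus ponens: from (P → Q) and P, infer Q.
P = 'G(m)' is asserted, and P → Q holds, so Q follows.

S(m).


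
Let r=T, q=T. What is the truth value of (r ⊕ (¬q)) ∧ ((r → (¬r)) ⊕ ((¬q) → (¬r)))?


Substitute r=T, q=T:
¬q = F
r ⊕ (¬q) = T ⊕ F = T
¬r = F
r → (¬r) = T → F = F
¬q = F
¬r = F
(¬q) → (¬r) = F → F = T
(r → (¬r)) ⊕ ((¬q) → (¬r)) = F ⊕ T = T
(r ⊕ (¬q)) ∧ ((r → (¬r)) ⊕ ((¬q) → (¬r))) = T ∧ T = T

T


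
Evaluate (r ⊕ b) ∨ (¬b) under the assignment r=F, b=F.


Substitute r=F, b=F:
r ⊕ b = F ⊕ F = F
¬b = T
(r ⊕ b) ∨ (¬b) = F ∨ T = T

T


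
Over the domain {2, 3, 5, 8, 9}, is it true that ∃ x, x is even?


Evaluate the predicate on each element: 2:T, 3:F, 5:F, 8:T, 9:F.
Witness x = 2 satisfies the predicate.

T


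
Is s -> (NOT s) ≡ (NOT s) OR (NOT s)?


Compare truth tables:
s | φ | ψ
---------
F | T | T
T | F | F
The columns φ and ψ agree on every row.

Yes, they are logically equivalent.


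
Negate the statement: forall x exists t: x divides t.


Negation flips each quantifier (∀↔∃) and negates the inner predicate.
¬(forall x exists t: φ) = exists x forall t: ¬φ.

exists x forall t: ~(x divides t)


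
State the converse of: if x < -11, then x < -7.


The converse of (P → Q) is (Q → P). It is not in general equivalent to the original.
Here P = 'x < -11' and Q = 'x < -7'.

If x < -7, then x < -11.


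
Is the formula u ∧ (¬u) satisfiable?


Check all 2 assignments over {u}:
u | φ
-----
F | F
T | F
No assignment makes the formula true.

Unsatisfiable.


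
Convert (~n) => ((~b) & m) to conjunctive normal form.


Step 1: Rewrite (¬n) → ((¬b) ∧ m) as ¬(¬n) ∨ ((¬b) ∧ m).
Step 2: Distribute ∨ over ∧.
Step 3: Eliminate any double negations (¬¬X = X).

(n | (~b)) & (n | m)


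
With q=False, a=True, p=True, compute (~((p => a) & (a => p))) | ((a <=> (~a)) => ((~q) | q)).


Substitute q=False, a=True, p=True:
p => a = True => True = True
a => p = True => True = True
(p => a) & (a => p) = True & True = True
~((p => a) & (a => p)) = False
~a = False
a <=> (~a) = True <=> False = False
~q = True
(~q) | q = True | False = True
(a <=> (~a)) => ((~q) | q) = False => True = True
(~((p => a) & (a => p))) | ((a <=> (~a)) => ((~q) | q)) = False | True = True

True


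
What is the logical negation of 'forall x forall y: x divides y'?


Negation flips each quantifier (∀↔∃) and negates the inner predicate.
¬(forall x forall y: φ) = exists x exists y: ¬φ.

exists x exists y: ~(x divides y)


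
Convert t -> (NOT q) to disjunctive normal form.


Step 1: Rewrite t → (¬q) as ¬t ∨ (¬q).

(NOT t) OR (NOT q)


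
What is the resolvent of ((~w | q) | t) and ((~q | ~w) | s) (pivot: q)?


The clauses contain complementary literals q and ~q.
Resolution eliminates this pair and disjoins the remaining literals (merging duplicates).

((~w | t) | s)


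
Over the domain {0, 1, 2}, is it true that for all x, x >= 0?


Evaluate the predicate on each element: 0:T, 1:T, 2:T.
Every element satisfies the predicate.

T


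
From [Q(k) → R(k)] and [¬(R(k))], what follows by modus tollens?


Modus tollens: from (P → Q) and ¬Q, infer ¬P.
Q = 'R(k)' is denied; since P → Q, P must also fail.

Not (Q(k)).


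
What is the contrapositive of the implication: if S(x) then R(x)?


The contrapositive of (P → Q) is (¬Q → ¬P); it is logically equivalent to the original.
Here P = 'S(x)' and Q = 'R(x)'.

If not (R(x)), then not (S(x)).


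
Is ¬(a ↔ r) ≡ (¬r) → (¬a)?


Compare truth tables:
a | r | φ | ψ
-------------
F | F | F | T
T | F | T | F
F | T | T | T
T | T | F | T
They differ at row 1 (a=F, r=F): φ=F but ψ=T.

No, they are not logically equivalent.


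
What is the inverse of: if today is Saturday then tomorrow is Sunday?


The inverse of (P → Q) is (¬P → ¬Q). It is equivalent to the converse, not to the original.
Here P = 'today is Saturday' and Q = 'tomorrow is Sunday'.

If not (today is Saturday), then not (tomorrow is Sunday).


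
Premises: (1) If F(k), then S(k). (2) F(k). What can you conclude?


Modus ponens: from (P → Q) and P, infer Q.
P = 'F(k)' is asserted, and P → Q holds, so Q follows.

S(k).


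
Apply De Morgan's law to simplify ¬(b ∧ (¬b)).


De Morgan: the negation of a conjunction is the disjunction of the negations.
Distribute ¬ across ∧, flipping it to ∨, and negate each literal.

(¬b) ∨ b


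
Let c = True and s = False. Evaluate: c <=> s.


Biconditional is true when both operands have the same truth value.
Substitute: c=True, s=False.
True <=> False evaluates to False.

False


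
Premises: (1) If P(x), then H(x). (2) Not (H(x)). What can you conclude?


Modus tollens: from (P → Q) and ¬Q, infer ¬P.
Q = 'H(x)' is denied; since P → Q, P must also fail.

Not (P(x)).


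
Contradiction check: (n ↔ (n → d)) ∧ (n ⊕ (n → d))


Truth table over {d, n}:
d | n | φ
---------
F | F | F
T | F | F
F | T | F
T | T | F
Every row is false.

Yes, it is a contradiction.


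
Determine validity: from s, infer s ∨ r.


This matches the form of disjunction introduction: the conclusion follows in every model of the premises.

Valid.


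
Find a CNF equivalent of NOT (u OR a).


Step 1: Apply De Morgan: ¬(u ∨ a) = ¬u ∧ ¬a.

(NOT u) AND (NOT a)


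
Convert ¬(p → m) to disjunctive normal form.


Step 1: Rewrite implication then negate: ¬(¬p ∨ m) = p ∧ ¬m.

p ∧ (¬m)


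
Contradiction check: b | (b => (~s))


Truth table over {b, s}:
b | s | φ
---------
False | False | True
True | False | True
False | True | True
True | True | True
Satisfying assignment at row 1: b=False, s=False gives True.

No, it is not a contradiction.


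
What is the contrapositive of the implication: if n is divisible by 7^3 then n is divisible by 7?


The contrapositive of (P → Q) is (¬Q → ¬P); it is logically equivalent to the original.
Here P = 'n is divisible by 7^3' and Q = 'n is divisible by 7'.

If not (n is divisible by 7), then not (n is divisible by 7^3).


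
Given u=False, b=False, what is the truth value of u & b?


Conjunction is true only when both operands are true.
Substitute: u=False, b=False.
False & False evaluates to False.

False


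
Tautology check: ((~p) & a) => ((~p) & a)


Build the truth table over {a, p}:
a | p | φ
---------
False | False | True
True | False | True
False | True | True
True | True | True
Every row evaluates to true.

Yes, it is a tautology.


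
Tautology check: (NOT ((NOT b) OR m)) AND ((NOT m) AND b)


Build the truth table over {b, m}:
b | m | φ
---------
F | F | F
T | F | T
F | T | F
T | T | F
Counterexample at row 1: with b=F, m=F, the formula is F.

No, it is not a tautology.


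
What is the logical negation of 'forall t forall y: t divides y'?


Negation flips each quantifier (∀↔∃) and negates the inner predicate.
¬(forall t forall y: φ) = exists t exists y: ¬φ.

exists t exists y: ~(t divides y)


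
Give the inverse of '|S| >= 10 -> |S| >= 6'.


The inverse of (P → Q) is (¬P → ¬Q). It is equivalent to the converse, not to the original.
Here P = '|S| >= 10' and Q = '|S| >= 6'.

If not (|S| >= 10), then not (|S| >= 6).


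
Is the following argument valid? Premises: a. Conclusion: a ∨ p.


This matches the form of disjunction introduction: the conclusion follows in every model of the premises.

Valid.


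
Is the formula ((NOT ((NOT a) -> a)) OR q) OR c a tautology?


Build the truth table over {a, c, q}:
a | c | q | φ
-------------
F | F | F | T
T | F | F | F
F | T | F | T
T | T | F | T
F | F | T | T
T | F | T | T
F | T | T | T
T | T | T | T
Counterexample at row 2: with a=T, c=F, q=F, the formula is F.

No, it is not a tautology.


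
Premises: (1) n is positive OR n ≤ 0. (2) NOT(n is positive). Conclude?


Disjunctive syllogism: from (P ∨ Q) and ¬P, infer Q.
One disjunct, 'n is positive', is ruled out; the other must hold.

n ≤ 0


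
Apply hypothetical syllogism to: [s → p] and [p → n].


Hypothetical syllogism: from (P → Q) and (Q → R), infer (P → R).
Chain the two implications through the shared middle term 'p'.

s → n


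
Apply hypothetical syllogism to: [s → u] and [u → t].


Hypothetical syllogism: from (P → Q) and (Q → R), infer (P → R).
Chain the two implications through the shared middle term 'u'.

s → t


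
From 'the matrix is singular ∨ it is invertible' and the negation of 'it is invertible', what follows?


Disjunctive syllogism: from (P ∨ Q) and ¬P, infer Q.
One disjunct, 'it is invertible', is ruled out; the other must hold.

the matrix is singular


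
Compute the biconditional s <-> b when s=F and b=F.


Biconditional is true when both operands have the same truth value.
Substitute: s=F, b=F.
F <-> F evaluates to T.

T


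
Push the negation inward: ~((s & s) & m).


De Morgan: the negation of a conjunction is the disjunction of the negations.
Distribute ~ across &, flipping it to |, and negate each literal.

((~s) | (~s)) | (~m)


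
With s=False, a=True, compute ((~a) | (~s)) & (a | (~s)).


Substitute s=False, a=True:
~a = False
~s = True
(~a) | (~s) = False | True = True
~s = True
a | (~s) = True | True = True
((~a) | (~s)) & (a | (~s)) = True & True = True

True


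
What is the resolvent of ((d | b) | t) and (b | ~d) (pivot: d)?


The clauses contain complementary literals d and ~d.
Resolution eliminates this pair and disjoins the remaining literals (merging duplicates).

(b | t)


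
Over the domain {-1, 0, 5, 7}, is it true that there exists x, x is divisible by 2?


Evaluate the predicate on each element: -1:F, 0:T, 5:F, 7:F.
Witness x = 0 satisfies the predicate.

T


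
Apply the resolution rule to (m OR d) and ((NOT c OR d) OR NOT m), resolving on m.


The clauses contain complementary literals m and NOTm.
Resolution eliminates this pair and disjoins the remaining literals (merging duplicates).

(d OR NOT c)


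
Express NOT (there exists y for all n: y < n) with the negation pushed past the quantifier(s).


Negation flips each quantifier (∀↔∃) and negates the inner predicate.
¬(there exists y for all n: φ) = for all y there exists n: ¬φ.

for all y there exists n: NOT(y < n)


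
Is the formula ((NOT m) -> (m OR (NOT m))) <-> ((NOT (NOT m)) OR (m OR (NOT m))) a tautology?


Build the truth table over {m}:
m | φ
-----
F | T
T | T
Every row evaluates to true.

Yes, it is a tautology.


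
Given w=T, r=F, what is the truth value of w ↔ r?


Biconditional is true when both operands have the same truth value.
Substitute: w=T, r=F.
T ↔ F evaluates to F.

F


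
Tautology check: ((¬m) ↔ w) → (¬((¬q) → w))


Build the truth table over {m, q, w}:
m | q | w | φ
-------------
F | F | F | T
T | F | F | T
F | T | F | T
T | T | F | F
F | F | T | F
T | F | T | T
F | T | T | F
T | T | T | T
Counterexample at row 4: with m=T, q=T, w=F, the formula is F.

No, it is not a tautology.


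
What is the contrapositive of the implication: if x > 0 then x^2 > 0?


The contrapositive of (P → Q) is (¬Q → ¬P); it is logically equivalent to the original.
Here P = 'x > 0' and Q = 'x^2 > 0'.

If not (x^2 > 0), then not (x > 0).


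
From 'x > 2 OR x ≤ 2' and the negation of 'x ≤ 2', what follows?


Disjunctive syllogism: from (P ∨ Q) and ¬P, infer Q.
One disjunct, 'x ≤ 2', is ruled out; the other must hold.

x > 2


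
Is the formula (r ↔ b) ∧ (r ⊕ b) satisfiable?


Check all 4 assignments over {b, r}:
b | r | φ
---------
F | F | F
T | F | F
F | T | F
T | T | F
No assignment makes the formula true.

Unsatisfiable.


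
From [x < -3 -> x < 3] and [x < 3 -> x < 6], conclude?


Hypothetical syllogism: from (P → Q) and (Q → R), infer (P → R).
Chain the two implications through the shared middle term 'x < 3'.

x < -3 -> x < 6


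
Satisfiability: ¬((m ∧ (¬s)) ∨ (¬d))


Search for a satisfying assignment over {d, m, s}.
Try d=T, m=F, s=F: the formula evaluates to T.
A satisfying assignment exists.

Satisfiable.


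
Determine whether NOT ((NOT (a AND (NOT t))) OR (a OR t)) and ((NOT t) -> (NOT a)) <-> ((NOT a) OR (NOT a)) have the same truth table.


Compare truth tables:
a | t | φ | ψ
-------------
F | F | F | T
T | F | F | T
F | T | F | T
T | T | F | F
They differ at row 1 (a=F, t=F): φ=F but ψ=T.

No, they are not logically equivalent.


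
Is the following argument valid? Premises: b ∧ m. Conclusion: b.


This matches the form of conjunction elimination: the conclusion follows in every model of the premises.

Valid.


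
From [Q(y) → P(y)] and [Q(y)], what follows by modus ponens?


Modus ponens: from (P → Q) and P, infer Q.
P = 'Q(y)' is asserted, and P → Q holds, so Q follows.

P(y).


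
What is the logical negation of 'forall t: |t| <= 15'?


¬(forall x: φ) = exists x: ¬φ, and ¬(exists x: φ) = forall x: ¬φ.
Apply to the universal statement.

exists t: ~(|t| <= 15)


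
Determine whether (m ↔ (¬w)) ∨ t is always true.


Build the truth table over {m, t, w}:
m | t | w | φ
-------------
F | F | F | F
T | F | F | T
F | T | F | T
T | T | F | T
F | F | T | T
T | F | T | F
F | T | T | T
T | T | T | T
Counterexample at row 1: with m=F, t=F, w=F, the formula is F.

No, it is not a tautology.


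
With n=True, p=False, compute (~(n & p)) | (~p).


Substitute n=True, p=False:
n & p = True & False = False
~(n & p) = True
~p = True
(~(n & p)) | (~p) = True | True = True

True


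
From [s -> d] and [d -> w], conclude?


Hypothetical syllogism: from (P → Q) and (Q → R), infer (P → R).
Chain the two implications through the shared middle term 'd'.

s -> w


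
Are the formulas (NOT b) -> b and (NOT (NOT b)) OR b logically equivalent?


Compare truth tables:
b | φ | ψ
---------
F | F | F
T | T | T
The columns φ and ψ agree on every row.

Yes, they are logically equivalent.


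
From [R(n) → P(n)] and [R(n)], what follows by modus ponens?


Modus ponens: from (P → Q) and P, infer Q.
P = 'R(n)' is asserted, and P → Q holds, so Q follows.

P(n).


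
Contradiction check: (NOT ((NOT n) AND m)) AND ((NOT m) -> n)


Truth table over {m, n}:
m | n | φ
---------
F | F | F
T | F | F
F | T | T
T | T | T
Satisfying assignment at row 3: m=F, n=T gives T.

No, it is not a contradiction.


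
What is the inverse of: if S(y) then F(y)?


The inverse of (P → Q) is (¬P → ¬Q). It is equivalent to the converse, not to the original.
Here P = 'S(y)' and Q = 'F(y)'.

If not (S(y)), then not (F(y)).


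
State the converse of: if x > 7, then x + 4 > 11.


The converse of (P → Q) is (Q → P). It is not in general equivalent to the original.
Here P = 'x > 7' and Q = 'x + 4 > 11'.

If x + 4 > 11, then x > 7.


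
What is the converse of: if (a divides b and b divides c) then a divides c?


The converse of (P → Q) is (Q → P). It is not in general equivalent to the original.
Here P = '(a divides b and b divides c)' and Q = 'a divides c'.

If a divides c, then (a divides b and b divides c).


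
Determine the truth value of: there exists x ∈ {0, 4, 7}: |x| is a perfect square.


Evaluate the predicate on each element: 0:T, 4:T, 7:F.
Witness x = 0 satisfies the predicate.

T


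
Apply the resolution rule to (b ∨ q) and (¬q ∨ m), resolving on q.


The clauses contain complementary literals q and ¬q.
Resolution eliminates this pair and disjoins the remaining literals (merging duplicates).

(b ∨ m)


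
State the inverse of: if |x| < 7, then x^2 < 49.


The inverse of (P → Q) is (¬P → ¬Q). It is equivalent to the converse, not to the original.
Here P = '|x| < 7' and Q = 'x^2 < 49'.

If not (|x| < 7), then not (x^2 < 49).


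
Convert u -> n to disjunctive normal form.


Step 1: Rewrite u → n as ¬u ∨ n.

(NOT u) OR n


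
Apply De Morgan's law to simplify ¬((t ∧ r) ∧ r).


De Morgan: the negation of a conjunction is the disjunction of the negations.
Distribute ¬ across ∧, flipping it to ∨, and negate each literal.

((¬t) ∨ (¬r)) ∨ (¬r)


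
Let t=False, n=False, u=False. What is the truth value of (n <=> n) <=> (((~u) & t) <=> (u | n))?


Substitute t=False, n=False, u=False:
n <=> n = False <=> False = True
~u = True
(~u) & t = True & False = False
u | n = False | False = False
((~u) & t) <=> (u | n) = False <=> False = True
(n <=> n) <=> (((~u) & t) <=> (u | n)) = True <=> True = True

True


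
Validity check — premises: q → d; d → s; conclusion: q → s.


This matches the form of hypothetical syllogism: the conclusion follows in every model of the premises.

Valid.


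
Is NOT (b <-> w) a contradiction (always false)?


Truth table over {b, w}:
b | w | φ
---------
F | F | F
T | F | T
F | T | T
T | T | F
Satisfying assignment at row 2: b=T, w=F gives T.

No, it is not a contradiction.


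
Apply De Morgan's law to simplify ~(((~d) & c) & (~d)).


De Morgan: the negation of a conjunction is the disjunction of the negations.
Distribute ~ across &, flipping it to |, and negate each literal.

(d | (~c)) | d


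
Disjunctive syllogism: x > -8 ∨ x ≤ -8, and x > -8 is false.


Disjunctive syllogism: from (P ∨ Q) and ¬P, infer Q.
One disjunct, 'x > -8', is ruled out; the other must hold.

x ≤ -8


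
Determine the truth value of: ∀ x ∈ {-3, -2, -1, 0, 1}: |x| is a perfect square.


Evaluate the predicate on each element: -3:F, -2:F, -1:T, 0:T, 1:T.
Counterexample x = -3 fails the predicate.

F


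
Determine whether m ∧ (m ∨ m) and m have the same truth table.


Compare truth tables:
m | φ | ψ
---------
F | F | F
T | T | T
The columns φ and ψ agree on every row.

Yes, they are logically equivalent.


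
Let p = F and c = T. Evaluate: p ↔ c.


Biconditional is true when both operands have the same truth value.
Substitute: p=F, c=T.
F ↔ T evaluates to F.

F


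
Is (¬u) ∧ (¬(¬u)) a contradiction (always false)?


Truth table over {u}:
u | φ
-----
F | F
T | F
Every row is false.

Yes, it is a contradiction.


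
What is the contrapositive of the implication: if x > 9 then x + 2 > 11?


The contrapositive of (P → Q) is (¬Q → ¬P); it is logically equivalent to the original.
Here P = 'x > 9' and Q = 'x + 2 > 11'.

If not (x + 2 > 11), then not (x > 9).


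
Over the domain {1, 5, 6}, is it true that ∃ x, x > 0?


Evaluate the predicate on each element: 1:T, 5:T, 6:T.
Witness x = 1 satisfies the predicate.

T


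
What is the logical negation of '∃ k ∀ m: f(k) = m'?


Negation flips each quantifier (∀↔∃) and negates the inner predicate.
¬(∃ k ∀ m: φ) = ∀ k ∃ m: ¬φ.

∀ k ∃ m: ¬(f(k) = m)


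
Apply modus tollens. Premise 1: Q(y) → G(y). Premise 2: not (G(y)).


Modus tollens: from (P → Q) and ¬Q, infer ¬P.
Q = 'G(y)' is denied; since P → Q, P must also fail.

Not (Q(y)).


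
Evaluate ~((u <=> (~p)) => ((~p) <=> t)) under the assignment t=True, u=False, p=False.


Substitute t=True, u=False, p=False:
~p = True
u <=> (~p) = False <=> True = False
~p = True
(~p) <=> t = True <=> True = True
(u <=> (~p)) => ((~p) <=> t) = False => True = True
~((u <=> (~p)) => ((~p) <=> t)) = False

False


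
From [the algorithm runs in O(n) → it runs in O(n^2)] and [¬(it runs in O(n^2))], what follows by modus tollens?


Modus tollens: from (P → Q) and ¬Q, infer ¬P.
Q = 'it runs in O(n^2)' is denied; since P → Q, P must also fail.

Not (the algorithm runs in O(n)).


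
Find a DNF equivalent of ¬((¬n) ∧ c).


Step 1: Apply De Morgan: ¬((¬n) ∧ c) = ¬(¬n) ∨ ¬c.
Step 2: Eliminate any double negations (¬¬X = X).

n ∨ (¬c)


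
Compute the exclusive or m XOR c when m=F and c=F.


Exclusive or is true when exactly one operand is true.
Substitute: m=F, c=F.
F XOR F evaluates to F.

F


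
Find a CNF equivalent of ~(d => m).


Step 1: Rewrite d → m as ¬d ∨ m.
Step 2: Negate: ¬(¬d ∨ m) = d ∧ ¬m (De Morgan + double negation).

d & (~m)


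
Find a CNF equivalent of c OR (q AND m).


Step 1: Distribute ∨ over ∧: c ∨ (q ∧ m) = (c ∨ q) ∧ (c ∨ m).

(c OR q) AND (c OR m)


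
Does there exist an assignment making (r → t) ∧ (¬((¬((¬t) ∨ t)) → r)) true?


Check all 4 assignments over {r, t}:
r | t | φ
---------
F | F | F
T | F | F
F | T | F
T | T | F
No assignment makes the formula true.

Unsatisfiable.


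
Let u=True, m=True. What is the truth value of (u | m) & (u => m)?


Substitute u=True, m=True:
u | m = True | True = True
u => m = True => True = True
(u | m) & (u => m) = True & True = True

True


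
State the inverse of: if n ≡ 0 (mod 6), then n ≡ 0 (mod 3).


The inverse of (P → Q) is (¬P → ¬Q). It is equivalent to the converse, not to the original.
Here P = 'n ≡ 0 (mod 6)' and Q = 'n ≡ 0 (mod 3)'.

If not (n ≡ 0 (mod 6)), then not (n ≡ 0 (mod 3)).


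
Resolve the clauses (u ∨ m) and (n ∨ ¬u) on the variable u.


The clauses contain complementary literals u and ¬u.
Resolution eliminates this pair and disjoins the remaining literals (merging duplicates).

(m ∨ n)


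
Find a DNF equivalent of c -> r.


Step 1: Rewrite c → r as ¬c ∨ r.

(NOT c) OR r


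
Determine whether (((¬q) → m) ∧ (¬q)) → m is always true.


Build the truth table over {m, q}:
m | q | φ
---------
F | F | T
T | F | T
F | T | T
T | T | T
Every row evaluates to true.

Yes, it is a tautology.


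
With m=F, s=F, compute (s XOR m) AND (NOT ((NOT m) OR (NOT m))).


Substitute m=F, s=F:
s XOR m = F XOR F = F
NOT m = T
NOT m = T
(NOT m) OR (NOT m) = T OR T = T
NOT ((NOT m) OR (NOT m)) = F
(s XOR m) AND (NOT ((NOT m) OR (NOT m))) = F AND F = F

F


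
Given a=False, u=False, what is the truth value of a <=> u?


Biconditional is true when both operands have the same truth value.
Substitute: a=False, u=False.
False <=> False evaluates to True.

True


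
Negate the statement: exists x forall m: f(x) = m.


Negation flips each quantifier (∀↔∃) and negates the inner predicate.
¬(exists x forall m: φ) = forall x exists m: ¬φ.

forall x exists m: ~(f(x) = m)


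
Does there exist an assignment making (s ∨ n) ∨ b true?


Search for a satisfying assignment over {b, n, s}.
Try b=T, n=F, s=F: the formula evaluates to T.
A satisfying assignment exists.

Satisfiable.


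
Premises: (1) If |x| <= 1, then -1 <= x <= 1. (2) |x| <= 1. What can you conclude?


Modus ponens: from (P → Q) and P, infer Q.
P = '|x| <= 1' is asserted, and P → Q holds, so Q follows.

-1 <= x <= 1.


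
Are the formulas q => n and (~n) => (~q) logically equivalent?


Compare truth tables:
n | q | φ | ψ
-------------
False | False | True | True
True | False | True | True
False | True | False | False
True | True | True | True
The columns φ and ψ agree on every row.

Yes, they are logically equivalent.


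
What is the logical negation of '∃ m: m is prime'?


¬(∀ x: φ) = ∃ x: ¬φ, and ¬(∃ x: φ) = ∀ x: ¬φ.
Apply to the existential statement.

∀ m: ¬(m is prime)


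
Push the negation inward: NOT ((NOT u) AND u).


De Morgan: the negation of a conjunction is the disjunction of the negations.
Distribute NOT across AND, flipping it to OR, and negate each literal.

u OR (NOT u)


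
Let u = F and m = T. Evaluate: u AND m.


Conjunction is true only when both operands are true.
Substitute: u=F, m=T.
F AND T evaluates to F.

F


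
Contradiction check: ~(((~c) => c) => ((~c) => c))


Truth table over {c}:
c | φ
-----
False | False
True | False
Every row is false.

Yes, it is a contradiction.


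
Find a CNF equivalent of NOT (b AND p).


Step 1: Apply De Morgan: ¬(b ∧ p) = ¬b ∨ ¬p.

(NOT b) OR (NOT p)


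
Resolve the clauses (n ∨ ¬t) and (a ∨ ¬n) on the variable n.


The clauses contain complementary literals n and ¬n.
Resolution eliminates this pair and disjoins the remaining literals (merging duplicates).

(¬t ∨ a)


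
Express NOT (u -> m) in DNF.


Step 1: Rewrite implication then negate: ¬(¬u ∨ m) = u ∧ ¬m.

u AND (NOT m)


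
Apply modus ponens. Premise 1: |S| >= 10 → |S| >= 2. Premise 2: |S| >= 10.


Modus ponens: from (P → Q) and P, infer Q.
P = '|S| >= 10' is asserted, and P → Q holds, so Q follows.

|S| >= 2.


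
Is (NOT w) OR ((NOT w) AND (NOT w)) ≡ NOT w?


Compare truth tables:
w | φ | ψ
---------
F | T | T
T | F | F
The columns φ and ψ agree on every row.

Yes, they are logically equivalent.


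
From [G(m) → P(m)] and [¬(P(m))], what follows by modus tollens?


Modus tollens: from (P → Q) and ¬Q, infer ¬P.
Q = 'P(m)' is denied; since P → Q, P must also fail.

Not (G(m)).


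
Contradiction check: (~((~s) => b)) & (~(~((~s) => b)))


Truth table over {b, s}:
b | s | φ
---------
False | False | False
True | False | False
False | True | False
True | True | False
Every row is false.

Yes, it is a contradiction.


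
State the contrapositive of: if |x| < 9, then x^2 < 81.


The contrapositive of (P → Q) is (¬Q → ¬P); it is logically equivalent to the original.
Here P = '|x| < 9' and Q = 'x^2 < 81'.

If not (x^2 < 81), then not (|x| < 9).


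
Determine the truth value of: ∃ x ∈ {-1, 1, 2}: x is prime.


Evaluate the predicate on each element: -1:F, 1:F, 2:T.
Witness x = 2 satisfies the predicate.

T


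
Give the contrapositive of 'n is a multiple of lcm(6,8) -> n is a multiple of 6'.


The contrapositive of (P → Q) is (¬Q → ¬P); it is logically equivalent to the original.
Here P = 'n is a multiple of lcm(6,8)' and Q = 'n is a multiple of 6'.

If not (n is a multiple of 6), then not (n is a multiple of lcm(6,8)).


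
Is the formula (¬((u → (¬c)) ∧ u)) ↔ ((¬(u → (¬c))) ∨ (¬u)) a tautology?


Build the truth table over {c, u}:
c | u | φ
---------
F | F | T
T | F | T
F | T | T
T | T | T
Every row evaluates to true.

Yes, it is a tautology.
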